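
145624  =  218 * 668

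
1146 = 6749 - 5603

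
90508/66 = 4114/3 = 1371.33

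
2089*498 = 1040322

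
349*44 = 15356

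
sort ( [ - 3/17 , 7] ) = [ - 3/17, 7 ]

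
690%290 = 110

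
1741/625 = 2 +491/625 = 2.79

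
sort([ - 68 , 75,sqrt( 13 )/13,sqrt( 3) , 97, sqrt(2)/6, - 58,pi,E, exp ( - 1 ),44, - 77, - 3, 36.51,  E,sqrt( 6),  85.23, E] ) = [ - 77, - 68, - 58, - 3,sqrt ( 2 )/6, sqrt(13)/13, exp( - 1), sqrt( 3),sqrt ( 6), E,E, E  ,  pi, 36.51, 44, 75, 85.23,97 ]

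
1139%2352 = 1139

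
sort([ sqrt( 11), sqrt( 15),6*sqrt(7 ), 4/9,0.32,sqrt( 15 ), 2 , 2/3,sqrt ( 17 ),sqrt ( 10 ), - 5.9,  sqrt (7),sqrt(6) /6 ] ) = [ - 5.9,0.32, sqrt( 6 )/6 , 4/9 , 2/3,2 , sqrt ( 7),sqrt( 10) , sqrt(11),sqrt(15),sqrt (15),sqrt(17 ), 6 * sqrt( 7 )]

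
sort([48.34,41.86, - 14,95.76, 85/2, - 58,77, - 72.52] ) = [ - 72.52, - 58,  -  14, 41.86,  85/2,48.34,77,95.76 ] 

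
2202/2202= 1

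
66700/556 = 119 + 134/139 = 119.96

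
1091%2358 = 1091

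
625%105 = 100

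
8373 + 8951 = 17324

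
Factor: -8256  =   - 2^6*3^1 * 43^1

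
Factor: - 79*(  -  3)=237 = 3^1*79^1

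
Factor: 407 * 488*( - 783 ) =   -  2^3*3^3 * 11^1*29^1*37^1*61^1 = - 155516328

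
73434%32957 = 7520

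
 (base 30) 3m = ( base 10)112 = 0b1110000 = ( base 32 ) 3G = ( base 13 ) 88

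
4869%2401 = 67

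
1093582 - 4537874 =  - 3444292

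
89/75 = 89/75=1.19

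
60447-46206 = 14241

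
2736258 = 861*3178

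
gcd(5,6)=1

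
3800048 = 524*7252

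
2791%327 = 175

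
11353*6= 68118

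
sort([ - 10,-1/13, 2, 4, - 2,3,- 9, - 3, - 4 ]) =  [ - 10, - 9, - 4, - 3, - 2, - 1/13,2,3,4] 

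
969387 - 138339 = 831048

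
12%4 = 0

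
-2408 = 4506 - 6914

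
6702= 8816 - 2114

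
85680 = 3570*24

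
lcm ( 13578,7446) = 230826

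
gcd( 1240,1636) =4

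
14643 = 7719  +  6924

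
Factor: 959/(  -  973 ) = -137/139=-137^1*139^ ( - 1) 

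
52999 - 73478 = -20479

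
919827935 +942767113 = 1862595048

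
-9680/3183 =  - 9680/3183  =  -3.04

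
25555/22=25555/22= 1161.59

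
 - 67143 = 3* ( - 22381)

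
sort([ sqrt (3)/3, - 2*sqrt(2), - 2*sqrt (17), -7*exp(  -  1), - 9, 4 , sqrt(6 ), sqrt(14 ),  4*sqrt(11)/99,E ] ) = [  -  9, - 2*sqrt( 17), - 2 * sqrt(2) , - 7*exp( - 1) , 4 * sqrt ( 11)/99,sqrt( 3 )/3 , sqrt( 6 ) , E, sqrt ( 14) , 4]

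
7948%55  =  28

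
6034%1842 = 508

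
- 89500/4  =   -22375 = - 22375.00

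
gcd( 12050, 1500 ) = 50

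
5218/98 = 2609/49 = 53.24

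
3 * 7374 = 22122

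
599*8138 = 4874662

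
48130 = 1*48130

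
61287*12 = 735444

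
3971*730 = 2898830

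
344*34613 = 11906872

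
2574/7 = 367 +5/7 = 367.71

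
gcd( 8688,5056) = 16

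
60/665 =12/133 = 0.09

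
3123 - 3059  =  64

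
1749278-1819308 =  - 70030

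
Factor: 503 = 503^1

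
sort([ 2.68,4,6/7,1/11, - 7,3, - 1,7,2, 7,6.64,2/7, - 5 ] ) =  [-7,-5, - 1,1/11, 2/7,6/7,2, 2.68, 3,4,6.64,7, 7 ] 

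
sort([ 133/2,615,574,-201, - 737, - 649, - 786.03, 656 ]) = [ - 786.03,-737, - 649, - 201,133/2, 574,615, 656]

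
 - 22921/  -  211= 22921/211  =  108.63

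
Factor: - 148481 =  - 37^1 * 4013^1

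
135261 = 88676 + 46585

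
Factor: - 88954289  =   - 88954289^1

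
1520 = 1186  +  334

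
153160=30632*5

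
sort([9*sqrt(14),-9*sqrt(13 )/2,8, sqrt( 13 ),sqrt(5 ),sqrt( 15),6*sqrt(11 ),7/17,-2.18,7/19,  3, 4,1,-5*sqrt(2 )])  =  [-9*sqrt( 13)/2, - 5*sqrt(2 ),  -  2.18, 7/19,7/17, 1,sqrt( 5),3,sqrt( 13 ),sqrt( 15 ), 4,8,6*sqrt (11),9*sqrt( 14 )] 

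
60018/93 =20006/31=645.35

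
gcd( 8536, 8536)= 8536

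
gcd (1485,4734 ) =9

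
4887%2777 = 2110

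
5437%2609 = 219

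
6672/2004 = 556/167 = 3.33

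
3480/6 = 580 = 580.00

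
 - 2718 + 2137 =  - 581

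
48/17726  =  24/8863  =  0.00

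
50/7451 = 50/7451 = 0.01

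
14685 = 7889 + 6796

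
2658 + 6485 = 9143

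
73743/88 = 837  +  87/88 = 837.99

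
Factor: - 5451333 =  - 3^1* 29^1 * 62659^1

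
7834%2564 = 142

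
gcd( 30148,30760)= 4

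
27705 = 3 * 9235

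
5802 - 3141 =2661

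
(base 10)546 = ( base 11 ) 457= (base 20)176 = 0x222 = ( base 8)1042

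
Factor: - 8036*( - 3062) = 2^3*7^2*41^1*1531^1 = 24606232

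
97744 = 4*24436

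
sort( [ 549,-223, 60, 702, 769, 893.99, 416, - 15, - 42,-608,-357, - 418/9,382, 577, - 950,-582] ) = [-950, -608, - 582,-357,-223, - 418/9,-42 ,  -  15, 60, 382,416,549,577, 702, 769, 893.99] 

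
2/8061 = 2/8061 = 0.00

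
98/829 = 98/829 = 0.12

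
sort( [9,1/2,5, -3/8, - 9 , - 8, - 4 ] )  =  [ - 9, - 8 ,- 4,  -  3/8,1/2 , 5, 9]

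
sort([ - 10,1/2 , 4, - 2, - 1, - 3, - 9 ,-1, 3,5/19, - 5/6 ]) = [-10, - 9, - 3, - 2,  -  1, - 1, - 5/6, 5/19, 1/2, 3, 4 ]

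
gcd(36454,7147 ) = 1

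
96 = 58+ 38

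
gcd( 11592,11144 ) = 56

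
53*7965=422145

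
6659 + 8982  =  15641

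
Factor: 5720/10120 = 13/23 = 13^1 * 23^( - 1)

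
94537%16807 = 10502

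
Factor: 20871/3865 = 27/5 = 3^3* 5^( - 1)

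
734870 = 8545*86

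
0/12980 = 0 = 0.00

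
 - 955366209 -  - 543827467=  - 411538742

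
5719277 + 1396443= 7115720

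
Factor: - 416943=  - 3^2*46327^1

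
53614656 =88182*608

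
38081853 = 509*74817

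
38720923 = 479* 80837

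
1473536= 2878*512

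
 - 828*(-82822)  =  68576616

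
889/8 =889/8 =111.12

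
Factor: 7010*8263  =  2^1*5^1*701^1*8263^1 = 57923630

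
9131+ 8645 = 17776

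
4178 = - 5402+9580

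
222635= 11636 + 210999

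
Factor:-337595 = -5^1 * 251^1*269^1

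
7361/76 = 7361/76=96.86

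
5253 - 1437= 3816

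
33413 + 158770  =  192183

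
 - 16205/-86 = 188 + 37/86 = 188.43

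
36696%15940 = 4816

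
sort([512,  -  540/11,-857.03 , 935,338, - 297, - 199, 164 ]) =[-857.03 , - 297 , - 199, - 540/11 , 164,338, 512, 935]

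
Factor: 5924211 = 3^1*17^2*6833^1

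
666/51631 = 666/51631 = 0.01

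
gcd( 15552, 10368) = 5184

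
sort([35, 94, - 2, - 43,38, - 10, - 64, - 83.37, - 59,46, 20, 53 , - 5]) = [ - 83.37, - 64, - 59, - 43, - 10,-5, - 2, 20, 35,38,  46, 53,  94]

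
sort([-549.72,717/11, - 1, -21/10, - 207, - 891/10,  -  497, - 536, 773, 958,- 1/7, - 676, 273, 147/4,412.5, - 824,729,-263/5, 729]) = [ - 824, - 676, - 549.72, - 536, - 497,-207,-891/10, - 263/5, - 21/10,  -  1, - 1/7, 147/4,717/11 , 273,412.5 , 729,  729,773, 958]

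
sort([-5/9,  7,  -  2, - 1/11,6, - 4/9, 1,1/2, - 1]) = [-2, - 1, - 5/9,  -  4/9,- 1/11,  1/2, 1, 6,7]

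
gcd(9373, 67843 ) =1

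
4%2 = 0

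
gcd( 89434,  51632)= 922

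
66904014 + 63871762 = 130775776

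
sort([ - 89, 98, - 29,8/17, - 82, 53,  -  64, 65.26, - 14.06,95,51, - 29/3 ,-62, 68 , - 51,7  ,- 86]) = [  -  89, - 86, - 82, - 64, - 62, - 51,  -  29,-14.06, - 29/3,8/17,7,51,53, 65.26 , 68, 95, 98 ]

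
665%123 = 50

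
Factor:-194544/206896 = -3^2*7^1 * 67^ ( - 1) = - 63/67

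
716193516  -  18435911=697757605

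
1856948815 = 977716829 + 879231986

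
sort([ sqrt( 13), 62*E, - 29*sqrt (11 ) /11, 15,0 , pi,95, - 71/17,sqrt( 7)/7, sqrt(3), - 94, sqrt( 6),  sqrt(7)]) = [ - 94, - 29*sqrt( 11)/11 , - 71/17,0,sqrt( 7)/7,sqrt(3 ), sqrt( 6 ),sqrt( 7 ),pi, sqrt(13 ), 15, 95,  62*E] 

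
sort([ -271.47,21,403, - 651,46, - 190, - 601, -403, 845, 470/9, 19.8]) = [ - 651, - 601,-403,- 271.47, - 190,19.8,21,46, 470/9, 403,845 ]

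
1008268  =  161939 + 846329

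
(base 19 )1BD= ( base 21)16G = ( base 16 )247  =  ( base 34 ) h5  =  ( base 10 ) 583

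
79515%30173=19169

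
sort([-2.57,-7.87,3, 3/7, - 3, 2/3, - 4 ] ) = [  -  7.87, - 4, - 3, - 2.57 , 3/7, 2/3,3 ]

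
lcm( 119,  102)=714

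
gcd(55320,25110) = 30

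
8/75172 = 2/18793 = 0.00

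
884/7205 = 884/7205  =  0.12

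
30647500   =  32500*943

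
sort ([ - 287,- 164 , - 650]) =[ - 650, -287, - 164]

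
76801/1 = 76801 = 76801.00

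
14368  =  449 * 32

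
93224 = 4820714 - 4727490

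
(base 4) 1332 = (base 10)126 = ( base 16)7e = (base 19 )6C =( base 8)176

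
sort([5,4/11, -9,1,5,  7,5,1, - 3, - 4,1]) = [ - 9, - 4,-3,4/11,1, 1 , 1, 5,5,5,7 ]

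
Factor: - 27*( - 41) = 3^3*41^1  =  1107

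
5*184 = 920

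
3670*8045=29525150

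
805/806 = 805/806 = 1.00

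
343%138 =67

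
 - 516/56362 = -258/28181 = -0.01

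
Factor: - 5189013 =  - 3^2 * 367^1 * 1571^1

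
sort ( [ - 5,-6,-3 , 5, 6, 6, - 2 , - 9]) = [-9,-6,  -  5, - 3, -2, 5, 6, 6] 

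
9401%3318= 2765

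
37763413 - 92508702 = -54745289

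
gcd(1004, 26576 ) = 4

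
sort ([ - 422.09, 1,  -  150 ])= [ - 422.09, - 150, 1]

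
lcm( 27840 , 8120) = 194880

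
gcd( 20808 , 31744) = 8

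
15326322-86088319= - 70761997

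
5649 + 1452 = 7101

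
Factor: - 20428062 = - 2^1*3^1*499^1*6823^1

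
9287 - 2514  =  6773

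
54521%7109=4758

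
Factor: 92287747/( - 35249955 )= -3^( - 1)*5^( - 1)*13^( - 1)*17^1*41^(  -  1) * 4409^( - 1)*5428691^1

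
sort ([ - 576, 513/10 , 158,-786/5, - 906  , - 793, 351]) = [-906, - 793, - 576, - 786/5,513/10,158,351] 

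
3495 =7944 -4449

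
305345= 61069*5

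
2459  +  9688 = 12147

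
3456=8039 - 4583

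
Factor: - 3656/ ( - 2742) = 2^2*3^(- 1 ) = 4/3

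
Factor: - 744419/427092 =-2^ ( - 2)*3^( - 1)*13^1*173^1*331^1*35591^( - 1)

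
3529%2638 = 891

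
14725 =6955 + 7770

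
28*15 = 420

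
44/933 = 44/933 = 0.05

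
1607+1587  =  3194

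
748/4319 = 748/4319 = 0.17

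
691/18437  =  691/18437 = 0.04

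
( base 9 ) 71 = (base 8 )100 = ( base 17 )3d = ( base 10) 64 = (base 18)3A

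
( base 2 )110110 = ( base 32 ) 1M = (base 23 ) 28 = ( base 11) 4A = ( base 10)54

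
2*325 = 650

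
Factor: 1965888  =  2^6 * 3^2 * 3413^1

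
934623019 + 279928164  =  1214551183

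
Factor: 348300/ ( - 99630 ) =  - 2^1 * 3^( - 1 )*5^1*41^( - 1 )*43^1 =-  430/123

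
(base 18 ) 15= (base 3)212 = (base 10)23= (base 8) 27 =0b10111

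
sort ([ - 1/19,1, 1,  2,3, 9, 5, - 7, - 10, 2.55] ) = [ - 10, - 7, - 1/19, 1, 1, 2,2.55, 3,5, 9]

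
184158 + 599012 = 783170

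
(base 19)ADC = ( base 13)19B8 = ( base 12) 22A5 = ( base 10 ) 3869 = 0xf1d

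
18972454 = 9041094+9931360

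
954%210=114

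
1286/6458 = 643/3229 = 0.20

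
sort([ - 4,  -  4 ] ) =[-4, - 4]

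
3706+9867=13573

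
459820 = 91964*5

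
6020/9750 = 602/975 = 0.62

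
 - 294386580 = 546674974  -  841061554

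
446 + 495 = 941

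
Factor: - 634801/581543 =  - 739/677 = - 677^( - 1 )*739^1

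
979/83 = 11+66/83=11.80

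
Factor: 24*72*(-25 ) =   -  43200 = -  2^6*3^3*5^2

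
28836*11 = 317196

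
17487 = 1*17487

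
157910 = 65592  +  92318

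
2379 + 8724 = 11103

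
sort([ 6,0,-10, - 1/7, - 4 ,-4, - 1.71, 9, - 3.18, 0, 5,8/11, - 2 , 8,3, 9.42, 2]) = [ - 10, - 4, - 4,- 3.18,  -  2, - 1.71, - 1/7, 0,0,8/11,2, 3, 5 , 6,8,9  ,  9.42 ]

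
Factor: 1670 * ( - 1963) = - 3278210 = -2^1 * 5^1 * 13^1 * 151^1 * 167^1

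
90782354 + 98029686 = 188812040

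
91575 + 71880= 163455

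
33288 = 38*876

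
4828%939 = 133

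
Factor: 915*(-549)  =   - 3^3* 5^1*61^2 = -502335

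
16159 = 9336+6823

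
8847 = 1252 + 7595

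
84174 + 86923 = 171097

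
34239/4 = 34239/4 =8559.75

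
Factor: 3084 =2^2*3^1*257^1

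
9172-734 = 8438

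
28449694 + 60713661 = 89163355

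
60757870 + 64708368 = 125466238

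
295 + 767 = 1062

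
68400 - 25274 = 43126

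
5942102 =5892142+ 49960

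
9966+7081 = 17047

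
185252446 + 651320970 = 836573416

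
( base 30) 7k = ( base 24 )9E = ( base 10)230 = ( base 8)346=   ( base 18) CE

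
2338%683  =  289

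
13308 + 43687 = 56995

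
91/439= 91/439 = 0.21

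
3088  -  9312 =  - 6224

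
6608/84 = 78 + 2/3=78.67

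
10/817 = 10/817 =0.01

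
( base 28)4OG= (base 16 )ef0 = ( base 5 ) 110244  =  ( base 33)3GT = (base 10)3824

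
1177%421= 335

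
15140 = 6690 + 8450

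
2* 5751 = 11502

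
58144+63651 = 121795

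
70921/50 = 1418 + 21/50  =  1418.42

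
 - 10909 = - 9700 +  - 1209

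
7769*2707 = 21030683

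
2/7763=2/7763 = 0.00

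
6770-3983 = 2787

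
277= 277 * 1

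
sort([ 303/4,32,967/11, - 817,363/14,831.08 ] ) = [ - 817,363/14, 32, 303/4,967/11, 831.08]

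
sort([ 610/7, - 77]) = [ - 77, 610/7]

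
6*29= 174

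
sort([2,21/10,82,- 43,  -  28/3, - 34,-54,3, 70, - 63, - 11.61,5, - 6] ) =[ - 63, - 54,  -  43, - 34, - 11.61, - 28/3, - 6, 2,21/10, 3,  5,  70,82 ]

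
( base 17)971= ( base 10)2721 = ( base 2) 101010100001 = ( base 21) 63C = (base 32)2l1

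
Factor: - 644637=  - 3^1*7^1 * 30697^1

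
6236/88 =1559/22 = 70.86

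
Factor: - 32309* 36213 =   -  3^1*12071^1*32309^1 = - 1170005817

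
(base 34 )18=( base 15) 2C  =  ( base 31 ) 1b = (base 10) 42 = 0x2A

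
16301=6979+9322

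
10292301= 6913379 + 3378922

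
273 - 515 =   -  242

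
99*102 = 10098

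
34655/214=34655/214 = 161.94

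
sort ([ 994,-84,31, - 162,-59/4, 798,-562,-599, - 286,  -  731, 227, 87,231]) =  [-731,-599,-562, - 286, - 162,-84, - 59/4,31,  87,  227, 231,798, 994 ] 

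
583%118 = 111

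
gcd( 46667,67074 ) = 1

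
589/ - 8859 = -1 + 8270/8859 = - 0.07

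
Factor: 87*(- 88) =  - 7656 = - 2^3*3^1*11^1*29^1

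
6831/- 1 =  - 6831/1 = - 6831.00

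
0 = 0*80534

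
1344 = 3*448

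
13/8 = 13/8 = 1.62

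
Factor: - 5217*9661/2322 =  - 2^( - 1)*3^( - 2)  *  37^1 * 43^( - 1)*47^1 * 9661^1   =  - 16800479/774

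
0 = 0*(-62566)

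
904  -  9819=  - 8915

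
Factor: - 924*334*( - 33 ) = 2^3*3^2*7^1*11^2*167^1 = 10184328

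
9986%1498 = 998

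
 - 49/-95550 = 1/1950 =0.00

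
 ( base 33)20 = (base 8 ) 102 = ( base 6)150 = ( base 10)66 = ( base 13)51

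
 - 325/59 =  - 6 + 29/59 =- 5.51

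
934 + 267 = 1201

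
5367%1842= 1683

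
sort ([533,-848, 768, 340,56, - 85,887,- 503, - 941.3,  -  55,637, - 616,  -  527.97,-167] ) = [ - 941.3, - 848, - 616,-527.97, - 503 , - 167, - 85, - 55, 56, 340, 533, 637, 768, 887] 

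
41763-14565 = 27198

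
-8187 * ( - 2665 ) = 21818355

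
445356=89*5004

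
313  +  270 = 583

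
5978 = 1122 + 4856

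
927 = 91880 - 90953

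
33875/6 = 33875/6 = 5645.83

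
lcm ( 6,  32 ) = 96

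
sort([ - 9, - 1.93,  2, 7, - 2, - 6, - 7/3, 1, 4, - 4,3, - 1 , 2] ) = [ - 9, - 6, - 4, - 7/3, - 2, - 1.93, - 1, 1, 2, 2, 3,4, 7] 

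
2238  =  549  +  1689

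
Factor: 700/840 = 5/6 = 2^( - 1)  *3^(- 1)*5^1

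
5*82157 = 410785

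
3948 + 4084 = 8032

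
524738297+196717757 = 721456054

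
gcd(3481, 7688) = 1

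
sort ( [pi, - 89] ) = [-89,pi ] 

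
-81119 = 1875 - 82994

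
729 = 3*243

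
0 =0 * 2039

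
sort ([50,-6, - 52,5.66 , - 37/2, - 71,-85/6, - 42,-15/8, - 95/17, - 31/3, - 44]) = [  -  71 , -52, - 44, - 42,-37/2, - 85/6,  -  31/3 , - 6, - 95/17, - 15/8, 5.66,50]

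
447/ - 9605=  - 447/9605 = - 0.05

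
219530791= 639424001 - 419893210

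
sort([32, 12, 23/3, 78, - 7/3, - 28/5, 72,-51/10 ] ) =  [-28/5, - 51/10,- 7/3,23/3, 12, 32, 72,  78]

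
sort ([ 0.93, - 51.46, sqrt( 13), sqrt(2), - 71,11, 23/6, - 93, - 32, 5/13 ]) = [ - 93,- 71, - 51.46 , - 32, 5/13,0.93,sqrt( 2), sqrt(13),23/6, 11 ]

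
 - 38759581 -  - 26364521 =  - 12395060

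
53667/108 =5963/12 = 496.92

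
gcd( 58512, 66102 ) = 138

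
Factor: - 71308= - 2^2* 17827^1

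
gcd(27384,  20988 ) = 12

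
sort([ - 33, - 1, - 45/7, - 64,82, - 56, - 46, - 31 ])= [ - 64,-56,-46, - 33, - 31, - 45/7,- 1, 82] 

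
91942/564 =45971/282 = 163.02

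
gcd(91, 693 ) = 7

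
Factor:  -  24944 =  - 2^4*1559^1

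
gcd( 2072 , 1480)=296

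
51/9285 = 17/3095 = 0.01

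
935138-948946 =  - 13808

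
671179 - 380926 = 290253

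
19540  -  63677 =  - 44137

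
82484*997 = 82236548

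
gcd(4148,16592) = 4148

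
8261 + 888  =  9149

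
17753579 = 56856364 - 39102785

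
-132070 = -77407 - 54663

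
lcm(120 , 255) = 2040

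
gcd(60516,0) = 60516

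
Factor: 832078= 2^1*13^1*32003^1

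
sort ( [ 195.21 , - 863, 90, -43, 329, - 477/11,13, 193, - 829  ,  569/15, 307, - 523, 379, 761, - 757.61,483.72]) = [ -863, - 829, - 757.61, - 523,-477/11, - 43, 13, 569/15, 90, 193, 195.21,307, 329,379,483.72, 761 ]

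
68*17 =1156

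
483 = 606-123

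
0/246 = 0 = 0.00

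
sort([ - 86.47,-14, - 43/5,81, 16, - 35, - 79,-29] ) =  [-86.47, - 79 , - 35, - 29, - 14,-43/5,16, 81 ]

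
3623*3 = 10869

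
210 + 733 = 943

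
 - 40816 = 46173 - 86989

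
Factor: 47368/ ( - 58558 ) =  - 23684/29279 = -  2^2 * 19^( - 1)*23^( - 1 )*31^1*67^( - 1)*191^1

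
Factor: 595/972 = 2^(-2)*3^( - 5 )*5^1*7^1*17^1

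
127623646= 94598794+33024852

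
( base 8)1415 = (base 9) 1057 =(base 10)781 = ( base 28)rp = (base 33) NM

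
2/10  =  1/5=0.20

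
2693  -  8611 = -5918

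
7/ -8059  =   - 7/8059 = - 0.00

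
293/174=293/174 = 1.68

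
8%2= 0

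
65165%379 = 356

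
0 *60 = 0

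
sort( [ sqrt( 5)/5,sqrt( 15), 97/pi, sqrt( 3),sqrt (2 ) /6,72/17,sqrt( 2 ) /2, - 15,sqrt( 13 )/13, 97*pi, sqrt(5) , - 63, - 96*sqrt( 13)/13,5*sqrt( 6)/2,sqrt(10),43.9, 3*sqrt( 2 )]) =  [- 63, - 96*sqrt( 13)/13, - 15,sqrt( 2)/6,sqrt( 13) /13, sqrt( 5)/5,sqrt( 2)/2, sqrt(3 ) , sqrt( 5), sqrt ( 10) , sqrt ( 15),  72/17,3*sqrt( 2),5  *sqrt( 6)/2,97/pi, 43.9,97 * pi] 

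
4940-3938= 1002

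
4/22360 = 1/5590 = 0.00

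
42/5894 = 3/421= 0.01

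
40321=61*661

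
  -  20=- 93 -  - 73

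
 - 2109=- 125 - 1984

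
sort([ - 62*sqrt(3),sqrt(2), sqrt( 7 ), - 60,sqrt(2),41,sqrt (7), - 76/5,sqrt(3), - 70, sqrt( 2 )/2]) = [-62 * sqrt(3 ),-70, - 60, -76/5 , sqrt(2) /2,sqrt(2 ),sqrt(2),  sqrt(3),  sqrt( 7),sqrt(7 ), 41] 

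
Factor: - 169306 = - 2^1*84653^1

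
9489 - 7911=1578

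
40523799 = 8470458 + 32053341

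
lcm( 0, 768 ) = 0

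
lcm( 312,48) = 624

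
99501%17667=11166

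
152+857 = 1009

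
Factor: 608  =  2^5 * 19^1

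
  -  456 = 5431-5887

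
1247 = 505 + 742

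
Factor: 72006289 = 673^1*106993^1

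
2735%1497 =1238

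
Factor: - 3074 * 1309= - 4023866 = - 2^1* 7^1*11^1*17^1*29^1*53^1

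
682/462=31/21=1.48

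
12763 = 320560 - 307797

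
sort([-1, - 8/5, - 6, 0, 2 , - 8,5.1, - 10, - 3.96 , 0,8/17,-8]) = [ - 10, -8, - 8, - 6, - 3.96, - 8/5, - 1,0,  0, 8/17,2,5.1 ]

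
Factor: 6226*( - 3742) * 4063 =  -94658522596  =  -  2^2*11^1 * 17^1*239^1 * 283^1*1871^1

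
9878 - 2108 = 7770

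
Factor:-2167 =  - 11^1*197^1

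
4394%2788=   1606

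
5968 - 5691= 277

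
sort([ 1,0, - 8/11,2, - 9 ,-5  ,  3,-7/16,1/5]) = [ - 9,  -  5, - 8/11, - 7/16,0,1/5,1,2,  3]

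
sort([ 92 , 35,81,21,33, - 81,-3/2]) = [ - 81, - 3/2,21, 33 , 35,81, 92] 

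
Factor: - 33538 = -2^1*41^1*409^1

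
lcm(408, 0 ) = 0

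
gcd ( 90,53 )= 1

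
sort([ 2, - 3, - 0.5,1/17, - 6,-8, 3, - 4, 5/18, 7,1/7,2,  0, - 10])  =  [-10, - 8,-6, - 4, -3, - 0.5,0 , 1/17,1/7,5/18,2 , 2,3, 7 ] 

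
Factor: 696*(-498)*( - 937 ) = 324771696 = 2^4 * 3^2*29^1*83^1 * 937^1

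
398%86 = 54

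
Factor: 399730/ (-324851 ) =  - 2^1*5^1*71^1*577^( - 1 ) = -710/577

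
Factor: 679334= 2^1 * 31^1 * 10957^1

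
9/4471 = 9/4471=0.00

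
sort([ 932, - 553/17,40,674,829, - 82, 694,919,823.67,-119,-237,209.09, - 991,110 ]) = [ - 991,  -  237, - 119,-82,  -  553/17,40,110,209.09,674 , 694, 823.67,829,919, 932 ] 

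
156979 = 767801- 610822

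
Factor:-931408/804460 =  -2^2*5^(-1)* 19^( -1)*23^1 * 29^( - 1)*73^(  -  1) * 2531^1 = -  232852/201115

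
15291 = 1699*9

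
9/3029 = 9/3029 = 0.00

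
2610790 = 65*40166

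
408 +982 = 1390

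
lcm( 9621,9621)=9621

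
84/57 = 28/19 = 1.47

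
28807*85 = 2448595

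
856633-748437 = 108196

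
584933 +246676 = 831609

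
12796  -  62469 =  - 49673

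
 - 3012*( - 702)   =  2114424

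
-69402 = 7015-76417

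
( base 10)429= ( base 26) gd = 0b110101101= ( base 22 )jb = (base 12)2B9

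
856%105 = 16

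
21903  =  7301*3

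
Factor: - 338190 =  - 2^1*3^1*5^1*11273^1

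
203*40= 8120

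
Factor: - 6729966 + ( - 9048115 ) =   -  11^1*727^1* 1973^1 = - 15778081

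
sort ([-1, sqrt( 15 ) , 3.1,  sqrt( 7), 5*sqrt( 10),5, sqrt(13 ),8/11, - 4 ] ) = [ - 4,- 1,8/11 , sqrt( 7), 3.1, sqrt(13 ), sqrt( 15),5, 5*sqrt( 10 ) ] 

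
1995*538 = 1073310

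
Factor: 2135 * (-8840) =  - 2^3*5^2 * 7^1 * 13^1 * 17^1*61^1 = - 18873400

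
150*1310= 196500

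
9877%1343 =476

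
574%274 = 26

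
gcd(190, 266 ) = 38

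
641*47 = 30127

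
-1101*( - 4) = 4404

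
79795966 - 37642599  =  42153367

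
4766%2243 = 280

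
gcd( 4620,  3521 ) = 7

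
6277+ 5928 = 12205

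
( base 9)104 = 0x55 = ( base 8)125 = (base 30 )2p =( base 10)85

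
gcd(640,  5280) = 160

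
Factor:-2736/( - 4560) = 3/5 = 3^1*5^ ( - 1 )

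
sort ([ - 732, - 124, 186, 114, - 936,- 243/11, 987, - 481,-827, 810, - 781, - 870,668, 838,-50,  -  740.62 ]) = [-936, - 870, - 827, - 781, - 740.62, - 732, - 481, - 124,-50 ,-243/11,114, 186,668, 810, 838, 987]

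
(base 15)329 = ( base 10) 714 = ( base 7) 2040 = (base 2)1011001010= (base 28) PE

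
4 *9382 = 37528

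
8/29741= 8/29741=0.00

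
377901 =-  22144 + 400045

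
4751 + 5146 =9897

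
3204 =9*356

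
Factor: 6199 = 6199^1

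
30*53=1590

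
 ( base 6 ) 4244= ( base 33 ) t7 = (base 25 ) 1de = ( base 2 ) 1111000100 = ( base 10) 964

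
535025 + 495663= 1030688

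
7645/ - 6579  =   - 2+5513/6579= - 1.16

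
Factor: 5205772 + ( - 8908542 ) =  - 2^1*5^1 * 17^1*23^1*947^1 = - 3702770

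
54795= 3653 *15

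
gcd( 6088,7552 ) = 8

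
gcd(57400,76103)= 1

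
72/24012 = 2/667 = 0.00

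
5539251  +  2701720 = 8240971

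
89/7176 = 89/7176 = 0.01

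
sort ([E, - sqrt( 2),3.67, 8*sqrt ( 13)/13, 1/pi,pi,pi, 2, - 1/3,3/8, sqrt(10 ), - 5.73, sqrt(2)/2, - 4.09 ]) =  [ - 5.73 , - 4.09 , - sqrt(2),-1/3, 1/pi , 3/8,sqrt( 2 ) /2, 2, 8*sqrt( 13)/13,  E, pi, pi, sqrt( 10), 3.67]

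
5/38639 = 5/38639 =0.00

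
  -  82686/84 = -985 + 9/14=- 984.36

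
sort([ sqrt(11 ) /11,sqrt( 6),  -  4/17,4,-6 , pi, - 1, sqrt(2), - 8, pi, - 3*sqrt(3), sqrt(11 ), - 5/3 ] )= [ - 8, - 6, - 3 * sqrt(3),-5/3, - 1, - 4/17,sqrt(11 )/11, sqrt(2 ),sqrt ( 6 ),pi,pi,sqrt(11), 4 ]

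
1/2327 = 1/2327 = 0.00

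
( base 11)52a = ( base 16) 27D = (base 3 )212121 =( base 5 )10022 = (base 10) 637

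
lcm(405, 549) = 24705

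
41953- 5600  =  36353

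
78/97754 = 39/48877 = 0.00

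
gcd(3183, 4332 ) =3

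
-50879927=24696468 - 75576395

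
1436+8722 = 10158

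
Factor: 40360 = 2^3*5^1 * 1009^1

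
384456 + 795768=1180224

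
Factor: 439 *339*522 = 77684562 = 2^1*3^3*29^1* 113^1 * 439^1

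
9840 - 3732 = 6108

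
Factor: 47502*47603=2261237706 = 2^1 * 3^2*7^1*13^1 *29^1*181^1*263^1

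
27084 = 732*37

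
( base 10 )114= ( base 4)1302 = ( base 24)4I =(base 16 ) 72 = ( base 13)8A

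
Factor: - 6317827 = - 1489^1*4243^1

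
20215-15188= 5027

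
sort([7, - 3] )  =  [ - 3,7 ] 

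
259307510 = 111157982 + 148149528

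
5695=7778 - 2083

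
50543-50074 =469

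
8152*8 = 65216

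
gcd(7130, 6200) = 310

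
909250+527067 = 1436317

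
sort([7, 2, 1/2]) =[1/2,2,  7]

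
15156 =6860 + 8296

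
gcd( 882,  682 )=2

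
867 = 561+306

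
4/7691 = 4/7691 = 0.00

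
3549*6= 21294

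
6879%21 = 12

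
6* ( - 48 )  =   -288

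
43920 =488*90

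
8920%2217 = 52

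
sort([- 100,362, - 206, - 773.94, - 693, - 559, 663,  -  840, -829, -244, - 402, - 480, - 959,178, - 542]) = [ - 959 , - 840, - 829, - 773.94, - 693,-559,  -  542, - 480, - 402, - 244 , -206, - 100,178,362,663]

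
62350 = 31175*2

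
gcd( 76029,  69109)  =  1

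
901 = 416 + 485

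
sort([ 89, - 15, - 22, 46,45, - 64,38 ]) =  [ - 64, - 22, - 15, 38,45,46,89]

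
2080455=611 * 3405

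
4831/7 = 690 + 1/7 = 690.14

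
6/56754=1/9459 = 0.00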